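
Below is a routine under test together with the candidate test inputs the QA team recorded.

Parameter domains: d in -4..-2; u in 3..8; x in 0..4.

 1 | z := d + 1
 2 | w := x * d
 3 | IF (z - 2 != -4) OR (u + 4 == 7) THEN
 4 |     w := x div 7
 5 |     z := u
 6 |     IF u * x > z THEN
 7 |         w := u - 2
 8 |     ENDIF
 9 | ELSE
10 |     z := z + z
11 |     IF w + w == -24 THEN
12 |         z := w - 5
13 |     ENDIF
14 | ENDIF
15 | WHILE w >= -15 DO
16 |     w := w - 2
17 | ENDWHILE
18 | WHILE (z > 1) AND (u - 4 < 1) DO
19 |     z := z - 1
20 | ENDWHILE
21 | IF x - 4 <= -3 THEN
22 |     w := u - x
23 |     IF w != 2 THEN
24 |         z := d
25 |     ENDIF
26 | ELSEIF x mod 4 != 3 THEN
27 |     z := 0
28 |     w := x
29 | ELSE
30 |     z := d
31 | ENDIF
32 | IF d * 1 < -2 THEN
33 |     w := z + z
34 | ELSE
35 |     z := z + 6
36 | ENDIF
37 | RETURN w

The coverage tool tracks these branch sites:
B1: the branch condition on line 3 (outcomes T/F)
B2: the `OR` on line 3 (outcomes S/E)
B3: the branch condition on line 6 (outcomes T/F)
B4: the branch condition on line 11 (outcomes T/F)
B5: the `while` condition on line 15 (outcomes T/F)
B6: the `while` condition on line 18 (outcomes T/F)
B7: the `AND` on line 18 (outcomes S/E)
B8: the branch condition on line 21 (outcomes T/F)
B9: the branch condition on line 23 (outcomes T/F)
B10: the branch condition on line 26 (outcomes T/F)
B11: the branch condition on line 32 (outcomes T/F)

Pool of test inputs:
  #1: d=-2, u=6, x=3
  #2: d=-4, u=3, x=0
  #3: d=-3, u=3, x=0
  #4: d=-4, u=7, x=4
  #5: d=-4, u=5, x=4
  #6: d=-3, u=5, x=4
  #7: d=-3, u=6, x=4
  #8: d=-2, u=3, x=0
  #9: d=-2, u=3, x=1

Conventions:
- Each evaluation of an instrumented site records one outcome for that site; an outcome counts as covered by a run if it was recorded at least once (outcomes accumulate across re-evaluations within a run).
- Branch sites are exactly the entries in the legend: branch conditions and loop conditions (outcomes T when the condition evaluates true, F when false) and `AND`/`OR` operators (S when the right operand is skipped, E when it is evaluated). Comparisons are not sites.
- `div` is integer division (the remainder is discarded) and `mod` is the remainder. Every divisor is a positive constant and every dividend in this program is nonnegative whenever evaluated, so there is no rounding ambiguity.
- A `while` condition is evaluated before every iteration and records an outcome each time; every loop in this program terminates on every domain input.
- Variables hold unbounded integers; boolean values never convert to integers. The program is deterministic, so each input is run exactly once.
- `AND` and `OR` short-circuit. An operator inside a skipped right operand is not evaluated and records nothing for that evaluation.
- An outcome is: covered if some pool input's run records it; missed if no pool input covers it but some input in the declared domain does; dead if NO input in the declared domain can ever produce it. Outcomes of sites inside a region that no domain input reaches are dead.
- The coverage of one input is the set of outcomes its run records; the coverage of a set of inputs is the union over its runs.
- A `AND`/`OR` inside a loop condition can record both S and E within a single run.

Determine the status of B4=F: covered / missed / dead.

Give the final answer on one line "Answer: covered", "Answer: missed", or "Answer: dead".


no pool input records B4=F
but domain input (d=-3, u=4, x=0) does record it -> reachable, so missed
Answer: missed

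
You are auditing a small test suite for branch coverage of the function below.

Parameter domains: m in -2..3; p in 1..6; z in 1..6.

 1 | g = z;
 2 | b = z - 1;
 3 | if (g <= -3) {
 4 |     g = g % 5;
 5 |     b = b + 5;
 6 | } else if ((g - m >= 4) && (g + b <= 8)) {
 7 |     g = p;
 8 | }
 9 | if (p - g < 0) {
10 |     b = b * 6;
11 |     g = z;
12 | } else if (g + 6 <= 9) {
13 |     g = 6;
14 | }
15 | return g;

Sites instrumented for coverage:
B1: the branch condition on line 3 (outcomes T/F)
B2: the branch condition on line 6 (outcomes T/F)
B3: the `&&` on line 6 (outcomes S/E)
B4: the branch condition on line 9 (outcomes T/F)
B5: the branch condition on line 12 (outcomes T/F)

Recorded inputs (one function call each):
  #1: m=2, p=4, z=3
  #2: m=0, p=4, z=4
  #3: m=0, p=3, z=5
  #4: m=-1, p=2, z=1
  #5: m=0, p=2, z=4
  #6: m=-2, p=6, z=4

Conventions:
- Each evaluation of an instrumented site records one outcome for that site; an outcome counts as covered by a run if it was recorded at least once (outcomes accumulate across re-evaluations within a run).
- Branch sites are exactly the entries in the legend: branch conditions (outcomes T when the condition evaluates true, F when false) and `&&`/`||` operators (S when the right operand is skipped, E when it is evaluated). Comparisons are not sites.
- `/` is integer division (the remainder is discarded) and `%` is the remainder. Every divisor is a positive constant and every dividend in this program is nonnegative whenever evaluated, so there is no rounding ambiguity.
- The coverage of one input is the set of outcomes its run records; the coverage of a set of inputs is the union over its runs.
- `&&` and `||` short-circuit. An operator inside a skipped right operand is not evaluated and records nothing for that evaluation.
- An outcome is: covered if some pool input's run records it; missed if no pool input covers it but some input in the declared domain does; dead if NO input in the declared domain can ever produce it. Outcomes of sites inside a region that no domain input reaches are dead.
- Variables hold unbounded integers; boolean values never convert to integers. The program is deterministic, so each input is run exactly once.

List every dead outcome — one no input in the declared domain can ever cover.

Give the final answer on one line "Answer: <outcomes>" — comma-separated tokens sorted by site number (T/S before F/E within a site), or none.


exhaustive pass over the 216-input domain:
  B1=T: unreachable across the whole domain -> dead
  reachable outcomes have witnesses, e.g. B1=F (e.g. m=-2, p=1, z=1), B2=T (e.g. m=-2, p=1, z=2), B2=F (e.g. m=-2, p=1, z=1), B3=S (e.g. m=-2, p=1, z=1)
Answer: B1=T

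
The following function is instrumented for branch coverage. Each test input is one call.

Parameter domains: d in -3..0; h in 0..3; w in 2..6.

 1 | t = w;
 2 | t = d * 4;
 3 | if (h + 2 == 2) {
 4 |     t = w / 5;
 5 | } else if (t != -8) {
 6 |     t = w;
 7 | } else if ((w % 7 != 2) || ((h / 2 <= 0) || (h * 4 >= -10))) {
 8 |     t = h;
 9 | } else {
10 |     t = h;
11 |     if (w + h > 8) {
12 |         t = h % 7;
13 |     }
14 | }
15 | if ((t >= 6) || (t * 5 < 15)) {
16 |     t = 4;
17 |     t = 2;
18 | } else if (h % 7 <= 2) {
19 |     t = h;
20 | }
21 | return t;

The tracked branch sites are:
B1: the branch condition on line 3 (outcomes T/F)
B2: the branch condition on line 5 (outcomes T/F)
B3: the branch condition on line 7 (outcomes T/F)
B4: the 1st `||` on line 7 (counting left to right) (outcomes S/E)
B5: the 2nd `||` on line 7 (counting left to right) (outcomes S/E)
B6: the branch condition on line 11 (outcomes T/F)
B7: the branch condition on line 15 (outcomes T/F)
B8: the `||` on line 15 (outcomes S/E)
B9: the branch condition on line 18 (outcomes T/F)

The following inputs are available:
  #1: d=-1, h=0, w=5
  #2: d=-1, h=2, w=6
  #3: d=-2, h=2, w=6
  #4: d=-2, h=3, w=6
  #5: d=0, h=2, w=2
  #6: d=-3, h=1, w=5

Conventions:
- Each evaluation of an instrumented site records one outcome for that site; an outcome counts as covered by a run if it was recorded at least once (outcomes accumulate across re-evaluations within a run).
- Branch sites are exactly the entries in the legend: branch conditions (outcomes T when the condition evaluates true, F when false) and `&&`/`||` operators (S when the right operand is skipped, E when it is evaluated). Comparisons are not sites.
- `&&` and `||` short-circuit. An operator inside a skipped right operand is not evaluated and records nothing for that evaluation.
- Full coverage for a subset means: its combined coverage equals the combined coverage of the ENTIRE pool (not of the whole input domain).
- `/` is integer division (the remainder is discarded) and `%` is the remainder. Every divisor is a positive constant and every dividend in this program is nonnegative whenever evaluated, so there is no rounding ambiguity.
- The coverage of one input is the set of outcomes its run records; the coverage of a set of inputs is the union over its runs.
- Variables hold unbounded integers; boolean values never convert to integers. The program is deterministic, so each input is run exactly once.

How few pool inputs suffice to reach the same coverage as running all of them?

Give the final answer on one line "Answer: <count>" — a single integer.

input #1, d=-1, h=0, w=5: outcomes B1=T, B7=T, B8=E
input #2, d=-1, h=2, w=6: outcomes B1=F, B2=T, B7=T, B8=S
input #3, d=-2, h=2, w=6: outcomes B1=F, B2=F, B3=T, B4=S, B7=T, B8=E
input #4, d=-2, h=3, w=6: outcomes B1=F, B2=F, B3=T, B4=S, B7=F, B8=E, B9=F
input #5, d=0, h=2, w=2: outcomes B1=F, B2=T, B7=T, B8=E
input #6, d=-3, h=1, w=5: outcomes B1=F, B2=T, B7=F, B8=E, B9=T
pool-wide coverage (12 outcomes): B1=T, B1=F, B2=T, B2=F, B3=T, B4=S, B7=T, B7=F, B8=S, B8=E, B9=T, B9=F
size 1 is not enough: best union over all size-1 subsets is 7/12
size 2 is not enough: best union over all size-2 subsets is 10/12
size 3 is not enough: best union over all size-3 subsets is 11/12
at size 4, {1, 2, 4, 6} reaches all 12 outcomes; every lexicographically earlier size-4 subset fails

Answer: 4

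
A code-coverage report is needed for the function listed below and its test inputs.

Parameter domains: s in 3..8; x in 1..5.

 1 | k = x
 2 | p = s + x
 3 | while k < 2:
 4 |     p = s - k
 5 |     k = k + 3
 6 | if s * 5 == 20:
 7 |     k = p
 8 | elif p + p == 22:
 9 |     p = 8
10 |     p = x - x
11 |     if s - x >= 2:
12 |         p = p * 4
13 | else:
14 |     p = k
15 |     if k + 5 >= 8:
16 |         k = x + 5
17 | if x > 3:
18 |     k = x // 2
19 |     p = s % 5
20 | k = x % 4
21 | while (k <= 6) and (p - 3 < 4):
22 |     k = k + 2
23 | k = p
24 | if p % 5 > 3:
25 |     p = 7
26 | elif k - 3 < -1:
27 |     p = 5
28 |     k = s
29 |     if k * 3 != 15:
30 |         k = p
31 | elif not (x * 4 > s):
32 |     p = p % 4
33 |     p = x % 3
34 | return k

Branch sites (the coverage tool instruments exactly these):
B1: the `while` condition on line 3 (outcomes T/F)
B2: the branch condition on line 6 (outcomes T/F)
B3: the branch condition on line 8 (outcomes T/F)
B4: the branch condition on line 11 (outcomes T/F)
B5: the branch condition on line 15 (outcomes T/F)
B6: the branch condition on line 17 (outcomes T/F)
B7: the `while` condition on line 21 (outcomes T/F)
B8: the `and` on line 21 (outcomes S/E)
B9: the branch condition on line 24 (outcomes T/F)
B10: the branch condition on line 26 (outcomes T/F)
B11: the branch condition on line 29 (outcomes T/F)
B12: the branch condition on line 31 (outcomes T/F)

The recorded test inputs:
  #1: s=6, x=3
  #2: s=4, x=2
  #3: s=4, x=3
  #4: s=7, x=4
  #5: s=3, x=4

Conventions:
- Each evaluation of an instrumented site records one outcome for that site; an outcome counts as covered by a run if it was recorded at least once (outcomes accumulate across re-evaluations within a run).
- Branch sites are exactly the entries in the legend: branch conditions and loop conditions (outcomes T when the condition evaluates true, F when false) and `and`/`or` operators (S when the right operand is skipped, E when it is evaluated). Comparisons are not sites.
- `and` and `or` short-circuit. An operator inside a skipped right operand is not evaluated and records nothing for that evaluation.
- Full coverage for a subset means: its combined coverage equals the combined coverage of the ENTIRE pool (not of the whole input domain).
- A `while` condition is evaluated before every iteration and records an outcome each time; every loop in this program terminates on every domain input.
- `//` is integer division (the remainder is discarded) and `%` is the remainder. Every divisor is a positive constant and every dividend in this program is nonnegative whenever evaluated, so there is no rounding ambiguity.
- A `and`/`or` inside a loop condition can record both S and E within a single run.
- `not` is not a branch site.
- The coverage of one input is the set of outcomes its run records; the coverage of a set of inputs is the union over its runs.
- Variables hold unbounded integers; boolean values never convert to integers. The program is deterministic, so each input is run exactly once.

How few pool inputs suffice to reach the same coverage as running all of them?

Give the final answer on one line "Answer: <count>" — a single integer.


input #1, s=6, x=3: events B1->F, B2->F, B3->F, B5->T, B6->F, B8->E, B7->T, B8->E, B7->T, B8->S, B7->F, B9->F, B10->F, B12->F; outcomes B1=F, B2=F, B3=F, B5=T, B6=F, B7=T, B7=F, B8=S, B8=E, B9=F, B10=F, B12=F
input #2, s=4, x=2: events B1->F, B2->T, B6->F, B8->E, B7->T, B8->E, B7->T, B8->E, B7->T, B8->S, B7->F, B9->F, B10->F, B12->F; outcomes B1=F, B2=T, B6=F, B7=T, B7=F, B8=S, B8=E, B9=F, B10=F, B12=F
input #3, s=4, x=3: events B1->F, B2->T, B6->F, B8->E, B7->F, B9->F, B10->F, B12->F; outcomes B1=F, B2=T, B6=F, B7=F, B8=E, B9=F, B10=F, B12=F
input #4, s=7, x=4: events B1->F, B2->F, B3->T, B4->T, B6->T, B8->E, B7->T, B8->E, B7->T, B8->E, B7->T, B8->E, B7->T, B8->S, ...; outcomes B1=F, B2=F, B3=T, B4=T, B6=T, B7=T, B7=F, B8=S, B8=E, B9=F, B10=F, B12=F
input #5, s=3, x=4: events B1->F, B2->F, B3->F, B5->T, B6->T, B8->E, B7->T, B8->E, B7->T, B8->E, B7->T, B8->E, B7->T, B8->S, ...; outcomes B1=F, B2=F, B3=F, B5=T, B6=T, B7=T, B7=F, B8=S, B8=E, B9=F, B10=F, B12=F
pool-wide coverage (16 outcomes): B1=F, B2=T, B2=F, B3=T, B3=F, B4=T, B5=T, B6=T, B6=F, B7=T, B7=F, B8=S, B8=E, B9=F, B10=F, B12=F
no size-1 subset reaches all 16 outcomes (best union: 12/16)
no size-2 subset reaches all 16 outcomes (best union: 15/16)
inputs {1, 2, 4} (size 3) cover everything; no size-3 subset with a lexicographically smaller index list covers all 16
Answer: 3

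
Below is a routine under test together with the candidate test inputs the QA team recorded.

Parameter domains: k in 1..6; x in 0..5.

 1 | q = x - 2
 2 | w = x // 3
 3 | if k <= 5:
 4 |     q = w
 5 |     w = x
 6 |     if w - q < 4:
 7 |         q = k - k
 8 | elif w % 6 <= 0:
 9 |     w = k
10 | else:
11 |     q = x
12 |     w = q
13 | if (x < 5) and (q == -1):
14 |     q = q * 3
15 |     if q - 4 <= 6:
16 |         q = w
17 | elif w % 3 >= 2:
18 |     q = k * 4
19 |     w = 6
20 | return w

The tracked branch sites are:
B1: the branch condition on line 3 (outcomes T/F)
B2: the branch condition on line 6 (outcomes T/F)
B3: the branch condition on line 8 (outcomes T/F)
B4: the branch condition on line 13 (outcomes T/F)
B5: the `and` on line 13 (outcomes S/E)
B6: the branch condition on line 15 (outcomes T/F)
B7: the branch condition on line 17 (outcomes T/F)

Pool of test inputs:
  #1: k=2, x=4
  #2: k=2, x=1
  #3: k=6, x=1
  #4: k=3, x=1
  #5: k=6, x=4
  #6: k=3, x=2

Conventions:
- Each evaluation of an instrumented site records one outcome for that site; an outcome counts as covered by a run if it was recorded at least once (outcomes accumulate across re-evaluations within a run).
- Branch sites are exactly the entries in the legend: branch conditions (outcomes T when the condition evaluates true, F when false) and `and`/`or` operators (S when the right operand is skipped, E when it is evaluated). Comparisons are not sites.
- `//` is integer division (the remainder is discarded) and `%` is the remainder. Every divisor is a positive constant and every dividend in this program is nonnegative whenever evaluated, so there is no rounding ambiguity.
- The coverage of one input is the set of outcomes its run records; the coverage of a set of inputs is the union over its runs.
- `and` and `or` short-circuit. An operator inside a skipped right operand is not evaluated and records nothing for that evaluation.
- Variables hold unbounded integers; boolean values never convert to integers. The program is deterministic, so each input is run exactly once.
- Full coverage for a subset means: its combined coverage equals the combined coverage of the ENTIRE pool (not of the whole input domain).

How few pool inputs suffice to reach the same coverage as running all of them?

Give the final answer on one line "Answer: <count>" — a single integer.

#1 (k=2, x=4) -> covered: B1=T, B2=T, B4=F, B5=E, B7=F
#2 (k=2, x=1) -> covered: B1=T, B2=T, B4=F, B5=E, B7=F
#3 (k=6, x=1) -> covered: B1=F, B3=T, B4=T, B5=E, B6=T
#4 (k=3, x=1) -> covered: B1=T, B2=T, B4=F, B5=E, B7=F
#5 (k=6, x=4) -> covered: B1=F, B3=F, B4=F, B5=E, B7=F
#6 (k=3, x=2) -> covered: B1=T, B2=T, B4=F, B5=E, B7=T
union over all inputs: B1=T, B1=F, B2=T, B3=T, B3=F, B4=T, B4=F, B5=E, B6=T, B7=T, B7=F (11 outcomes)
no size-1 subset reaches all 11 outcomes (best union: 5/11)
no size-2 subset reaches all 11 outcomes (best union: 9/11)
the canonical winner is {3, 5, 6}: size 3, full 11-outcome coverage, earliest index list among size-3 covers

Answer: 3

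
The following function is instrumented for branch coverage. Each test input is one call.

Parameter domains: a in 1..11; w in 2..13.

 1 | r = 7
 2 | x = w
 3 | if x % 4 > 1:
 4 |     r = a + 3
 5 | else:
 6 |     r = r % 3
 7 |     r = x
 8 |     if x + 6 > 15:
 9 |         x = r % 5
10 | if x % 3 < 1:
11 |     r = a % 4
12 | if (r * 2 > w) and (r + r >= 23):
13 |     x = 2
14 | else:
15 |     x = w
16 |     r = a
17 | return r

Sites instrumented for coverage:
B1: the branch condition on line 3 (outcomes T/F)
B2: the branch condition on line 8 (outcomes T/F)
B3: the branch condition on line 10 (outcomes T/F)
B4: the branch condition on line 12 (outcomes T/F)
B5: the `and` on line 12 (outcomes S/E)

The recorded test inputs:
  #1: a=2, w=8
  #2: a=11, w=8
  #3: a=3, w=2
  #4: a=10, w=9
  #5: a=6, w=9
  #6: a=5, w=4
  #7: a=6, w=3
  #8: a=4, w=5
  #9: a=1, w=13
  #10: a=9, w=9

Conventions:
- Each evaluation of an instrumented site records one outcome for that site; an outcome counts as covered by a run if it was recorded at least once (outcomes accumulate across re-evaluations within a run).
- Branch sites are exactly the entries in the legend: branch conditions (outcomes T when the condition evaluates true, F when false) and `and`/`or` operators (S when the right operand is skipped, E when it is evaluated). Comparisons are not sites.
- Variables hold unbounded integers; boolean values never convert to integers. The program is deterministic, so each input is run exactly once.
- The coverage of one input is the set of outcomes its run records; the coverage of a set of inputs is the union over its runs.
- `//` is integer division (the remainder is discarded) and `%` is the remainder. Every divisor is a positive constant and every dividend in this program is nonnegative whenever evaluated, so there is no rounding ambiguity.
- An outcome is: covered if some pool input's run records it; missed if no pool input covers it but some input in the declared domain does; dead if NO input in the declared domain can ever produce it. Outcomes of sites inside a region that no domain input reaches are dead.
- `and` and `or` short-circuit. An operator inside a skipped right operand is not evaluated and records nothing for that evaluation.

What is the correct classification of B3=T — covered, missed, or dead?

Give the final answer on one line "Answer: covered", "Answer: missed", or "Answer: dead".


B3=T is recorded by pool input(s) 4, 5, 7, 9, 10 -> covered
Answer: covered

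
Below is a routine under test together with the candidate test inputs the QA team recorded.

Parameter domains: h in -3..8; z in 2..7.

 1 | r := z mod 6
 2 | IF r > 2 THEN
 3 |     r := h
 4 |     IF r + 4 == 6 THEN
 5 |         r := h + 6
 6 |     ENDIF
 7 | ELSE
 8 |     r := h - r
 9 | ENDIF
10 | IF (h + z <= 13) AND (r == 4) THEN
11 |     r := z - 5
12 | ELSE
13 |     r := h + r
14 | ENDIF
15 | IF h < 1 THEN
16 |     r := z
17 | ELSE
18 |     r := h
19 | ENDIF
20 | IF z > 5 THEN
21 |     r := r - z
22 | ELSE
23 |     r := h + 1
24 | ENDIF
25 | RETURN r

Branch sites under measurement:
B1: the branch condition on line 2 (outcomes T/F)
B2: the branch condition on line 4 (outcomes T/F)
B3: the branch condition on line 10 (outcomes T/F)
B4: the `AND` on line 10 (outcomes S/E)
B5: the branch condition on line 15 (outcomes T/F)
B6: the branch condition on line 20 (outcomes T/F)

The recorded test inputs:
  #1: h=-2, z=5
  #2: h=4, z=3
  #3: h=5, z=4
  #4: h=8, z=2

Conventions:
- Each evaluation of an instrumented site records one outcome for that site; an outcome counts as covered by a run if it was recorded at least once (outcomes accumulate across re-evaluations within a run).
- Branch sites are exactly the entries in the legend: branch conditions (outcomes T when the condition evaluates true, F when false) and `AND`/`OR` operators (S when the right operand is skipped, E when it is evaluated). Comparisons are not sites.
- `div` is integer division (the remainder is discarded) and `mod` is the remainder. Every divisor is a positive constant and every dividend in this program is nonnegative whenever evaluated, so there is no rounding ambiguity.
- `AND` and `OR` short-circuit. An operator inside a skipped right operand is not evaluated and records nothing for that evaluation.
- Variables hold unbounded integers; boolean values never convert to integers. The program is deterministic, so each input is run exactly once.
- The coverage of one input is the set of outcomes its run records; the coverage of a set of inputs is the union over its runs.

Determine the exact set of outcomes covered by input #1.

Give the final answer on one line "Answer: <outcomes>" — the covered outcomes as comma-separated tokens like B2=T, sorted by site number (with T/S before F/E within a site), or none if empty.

Running input #1 (h=-2, z=5), event by event:
  B1->T, B2->F, B4->E, B3->F, B5->T, B6->F
as a set, this run covers: B1=T, B2=F, B3=F, B4=E, B5=T, B6=F

Answer: B1=T, B2=F, B3=F, B4=E, B5=T, B6=F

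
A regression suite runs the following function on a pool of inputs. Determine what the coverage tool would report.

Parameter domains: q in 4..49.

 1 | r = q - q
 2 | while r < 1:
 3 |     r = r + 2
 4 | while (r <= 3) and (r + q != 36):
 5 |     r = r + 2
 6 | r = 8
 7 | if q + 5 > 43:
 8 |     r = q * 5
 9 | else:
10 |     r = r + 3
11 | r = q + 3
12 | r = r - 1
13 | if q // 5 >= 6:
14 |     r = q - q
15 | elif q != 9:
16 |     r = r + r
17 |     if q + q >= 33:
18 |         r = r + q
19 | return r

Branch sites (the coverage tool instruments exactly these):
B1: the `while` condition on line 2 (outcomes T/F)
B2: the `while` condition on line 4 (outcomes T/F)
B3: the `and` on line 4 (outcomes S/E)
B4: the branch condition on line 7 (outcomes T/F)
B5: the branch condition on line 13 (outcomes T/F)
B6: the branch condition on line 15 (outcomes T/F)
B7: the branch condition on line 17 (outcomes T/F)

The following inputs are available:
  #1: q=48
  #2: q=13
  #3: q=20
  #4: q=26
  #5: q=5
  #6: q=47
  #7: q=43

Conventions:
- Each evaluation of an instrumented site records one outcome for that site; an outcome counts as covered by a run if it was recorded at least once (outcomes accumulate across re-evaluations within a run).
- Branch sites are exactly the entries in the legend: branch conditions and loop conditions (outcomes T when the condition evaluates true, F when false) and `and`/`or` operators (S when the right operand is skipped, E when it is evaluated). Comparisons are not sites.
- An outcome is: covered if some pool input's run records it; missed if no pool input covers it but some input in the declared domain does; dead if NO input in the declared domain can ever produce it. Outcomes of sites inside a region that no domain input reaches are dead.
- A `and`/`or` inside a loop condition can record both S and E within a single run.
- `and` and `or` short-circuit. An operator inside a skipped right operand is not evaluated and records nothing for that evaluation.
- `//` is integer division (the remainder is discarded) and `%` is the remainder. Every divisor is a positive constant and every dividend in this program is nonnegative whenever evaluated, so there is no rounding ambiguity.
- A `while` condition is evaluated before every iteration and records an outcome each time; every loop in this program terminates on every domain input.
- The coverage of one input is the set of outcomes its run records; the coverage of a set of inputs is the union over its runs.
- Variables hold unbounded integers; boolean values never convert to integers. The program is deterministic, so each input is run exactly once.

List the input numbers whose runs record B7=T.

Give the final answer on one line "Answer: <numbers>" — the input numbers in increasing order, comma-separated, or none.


input #1 (q=48): never hits B7=T
input #2 (q=13): never hits B7=T
input #3 (q=20): hits B7=T
input #4 (q=26): hits B7=T
input #5 (q=5): never hits B7=T
input #6 (q=47): never hits B7=T
input #7 (q=43): never hits B7=T
Answer: 3, 4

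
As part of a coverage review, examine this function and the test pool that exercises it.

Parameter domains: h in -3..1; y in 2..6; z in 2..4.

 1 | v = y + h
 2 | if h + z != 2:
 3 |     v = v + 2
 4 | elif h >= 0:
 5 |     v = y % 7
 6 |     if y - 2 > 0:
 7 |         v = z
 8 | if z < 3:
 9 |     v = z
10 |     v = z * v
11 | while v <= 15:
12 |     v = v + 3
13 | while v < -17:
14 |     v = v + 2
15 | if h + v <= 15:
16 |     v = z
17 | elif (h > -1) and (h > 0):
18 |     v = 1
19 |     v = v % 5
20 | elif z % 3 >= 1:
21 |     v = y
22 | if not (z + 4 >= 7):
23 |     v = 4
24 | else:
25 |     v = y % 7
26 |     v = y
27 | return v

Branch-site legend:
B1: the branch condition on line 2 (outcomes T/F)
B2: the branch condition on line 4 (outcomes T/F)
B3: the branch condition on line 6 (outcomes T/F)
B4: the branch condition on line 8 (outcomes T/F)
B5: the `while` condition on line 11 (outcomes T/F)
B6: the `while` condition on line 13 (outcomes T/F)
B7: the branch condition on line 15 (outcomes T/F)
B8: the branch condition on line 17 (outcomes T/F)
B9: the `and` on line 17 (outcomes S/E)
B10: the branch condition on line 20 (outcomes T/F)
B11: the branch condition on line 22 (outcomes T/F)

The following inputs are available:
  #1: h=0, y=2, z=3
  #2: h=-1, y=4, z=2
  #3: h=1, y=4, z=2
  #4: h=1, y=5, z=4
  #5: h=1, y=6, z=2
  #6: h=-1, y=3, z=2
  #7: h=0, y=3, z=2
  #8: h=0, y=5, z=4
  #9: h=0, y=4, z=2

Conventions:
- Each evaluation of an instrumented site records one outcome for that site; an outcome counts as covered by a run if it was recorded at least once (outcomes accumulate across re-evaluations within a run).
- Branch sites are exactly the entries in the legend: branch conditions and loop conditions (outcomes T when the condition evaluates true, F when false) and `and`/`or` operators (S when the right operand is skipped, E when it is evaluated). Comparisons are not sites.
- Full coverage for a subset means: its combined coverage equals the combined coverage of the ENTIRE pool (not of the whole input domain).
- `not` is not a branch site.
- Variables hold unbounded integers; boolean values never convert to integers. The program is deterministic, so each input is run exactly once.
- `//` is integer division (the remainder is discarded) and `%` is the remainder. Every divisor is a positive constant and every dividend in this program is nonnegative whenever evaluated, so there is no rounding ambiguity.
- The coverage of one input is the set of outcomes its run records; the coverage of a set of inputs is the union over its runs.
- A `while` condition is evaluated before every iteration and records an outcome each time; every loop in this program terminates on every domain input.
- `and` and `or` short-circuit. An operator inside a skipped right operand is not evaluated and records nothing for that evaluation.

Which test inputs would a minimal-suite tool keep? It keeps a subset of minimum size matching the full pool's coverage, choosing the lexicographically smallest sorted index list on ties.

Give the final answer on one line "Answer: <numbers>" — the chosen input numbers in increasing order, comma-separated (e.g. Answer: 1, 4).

input #1 (h=0, y=2, z=3): events B1->T, B4->F, B5->T, B5->T, B5->T, B5->T, B5->F, B6->F, B7->F, B9->E, B8->F, B10->F, B11->F; covers B1=T, B4=F, B5=T, B5=F, B6=F, B7=F, B8=F, B9=E, B10=F, B11=F
input #2 (h=-1, y=4, z=2): events B1->T, B4->T, B5->T, B5->T, B5->T, B5->T, B5->F, B6->F, B7->T, B11->T; covers B1=T, B4=T, B5=T, B5=F, B6=F, B7=T, B11=T
input #3 (h=1, y=4, z=2): events B1->T, B4->T, B5->T, B5->T, B5->T, B5->T, B5->F, B6->F, B7->F, B9->E, B8->T, B11->T; covers B1=T, B4=T, B5=T, B5=F, B6=F, B7=F, B8=T, B9=E, B11=T
input #4 (h=1, y=5, z=4): events B1->T, B4->F, B5->T, B5->T, B5->T, B5->F, B6->F, B7->F, B9->E, B8->T, B11->F; covers B1=T, B4=F, B5=T, B5=F, B6=F, B7=F, B8=T, B9=E, B11=F
input #5 (h=1, y=6, z=2): events B1->T, B4->T, B5->T, B5->T, B5->T, B5->T, B5->F, B6->F, B7->F, B9->E, B8->T, B11->T; covers B1=T, B4=T, B5=T, B5=F, B6=F, B7=F, B8=T, B9=E, B11=T
input #6 (h=-1, y=3, z=2): events B1->T, B4->T, B5->T, B5->T, B5->T, B5->T, B5->F, B6->F, B7->T, B11->T; covers B1=T, B4=T, B5=T, B5=F, B6=F, B7=T, B11=T
input #7 (h=0, y=3, z=2): events B1->F, B2->T, B3->T, B4->T, B5->T, B5->T, B5->T, B5->T, B5->F, B6->F, B7->F, B9->E, B8->F, B10->T, ...; covers B1=F, B2=T, B3=T, B4=T, B5=T, B5=F, B6=F, B7=F, B8=F, B9=E, B10=T, B11=T
input #8 (h=0, y=5, z=4): events B1->T, B4->F, B5->T, B5->T, B5->T, B5->F, B6->F, B7->F, B9->E, B8->F, B10->T, B11->F; covers B1=T, B4=F, B5=T, B5=F, B6=F, B7=F, B8=F, B9=E, B10=T, B11=F
input #9 (h=0, y=4, z=2): events B1->F, B2->T, B3->T, B4->T, B5->T, B5->T, B5->T, B5->T, B5->F, B6->F, B7->F, B9->E, B8->F, B10->T, ...; covers B1=F, B2=T, B3=T, B4=T, B5=T, B5=F, B6=F, B7=F, B8=F, B9=E, B10=T, B11=T
together the pool reaches 18 outcomes: B1=T, B1=F, B2=T, B3=T, B4=T, B4=F, B5=T, B5=F, B6=F, B7=T, B7=F, B8=T, B8=F, B9=E, B10=T, B10=F, B11=T, B11=F
size 1 is not enough: best union over all size-1 subsets is 12/18
size 2 is not enough: best union over all size-2 subsets is 16/18
size 3 is not enough: best union over all size-3 subsets is 17/18
size 4: inputs {1, 2, 3, 7} cover all 18 outcomes, and no lexicographically smaller subset of this size does

Answer: 1, 2, 3, 7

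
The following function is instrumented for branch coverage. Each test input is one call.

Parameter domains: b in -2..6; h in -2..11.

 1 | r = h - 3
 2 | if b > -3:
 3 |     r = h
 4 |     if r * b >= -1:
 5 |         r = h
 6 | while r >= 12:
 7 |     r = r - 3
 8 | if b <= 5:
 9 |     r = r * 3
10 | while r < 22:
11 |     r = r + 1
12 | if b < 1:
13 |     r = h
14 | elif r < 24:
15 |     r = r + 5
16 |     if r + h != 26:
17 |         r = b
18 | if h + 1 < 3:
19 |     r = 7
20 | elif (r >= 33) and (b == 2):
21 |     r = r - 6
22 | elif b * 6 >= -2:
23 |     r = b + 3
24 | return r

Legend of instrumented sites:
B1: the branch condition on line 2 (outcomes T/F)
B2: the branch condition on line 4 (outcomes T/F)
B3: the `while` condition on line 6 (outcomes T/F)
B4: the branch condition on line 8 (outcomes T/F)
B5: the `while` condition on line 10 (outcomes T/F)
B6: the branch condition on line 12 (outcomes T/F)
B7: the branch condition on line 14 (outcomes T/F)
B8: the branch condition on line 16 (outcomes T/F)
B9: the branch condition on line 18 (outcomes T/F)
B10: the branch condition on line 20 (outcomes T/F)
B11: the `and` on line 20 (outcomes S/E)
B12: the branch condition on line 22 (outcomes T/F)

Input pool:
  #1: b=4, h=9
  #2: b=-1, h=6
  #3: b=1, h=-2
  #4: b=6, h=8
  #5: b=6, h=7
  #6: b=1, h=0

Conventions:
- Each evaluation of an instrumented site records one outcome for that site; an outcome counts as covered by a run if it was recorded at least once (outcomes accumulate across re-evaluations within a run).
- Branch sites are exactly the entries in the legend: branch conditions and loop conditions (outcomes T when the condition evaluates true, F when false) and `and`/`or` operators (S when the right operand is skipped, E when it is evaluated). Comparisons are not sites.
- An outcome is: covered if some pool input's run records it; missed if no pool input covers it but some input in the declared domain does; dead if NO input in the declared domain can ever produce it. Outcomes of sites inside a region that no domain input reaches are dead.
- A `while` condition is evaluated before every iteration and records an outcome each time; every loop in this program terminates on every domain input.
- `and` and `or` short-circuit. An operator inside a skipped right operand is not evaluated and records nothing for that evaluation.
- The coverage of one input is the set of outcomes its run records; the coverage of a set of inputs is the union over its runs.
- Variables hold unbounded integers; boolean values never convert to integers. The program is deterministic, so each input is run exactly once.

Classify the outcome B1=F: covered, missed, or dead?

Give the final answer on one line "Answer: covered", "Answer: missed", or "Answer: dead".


no pool input records B1=F
checking all 126 inputs in the declared domain: B1=F is never recorded -> dead
Answer: dead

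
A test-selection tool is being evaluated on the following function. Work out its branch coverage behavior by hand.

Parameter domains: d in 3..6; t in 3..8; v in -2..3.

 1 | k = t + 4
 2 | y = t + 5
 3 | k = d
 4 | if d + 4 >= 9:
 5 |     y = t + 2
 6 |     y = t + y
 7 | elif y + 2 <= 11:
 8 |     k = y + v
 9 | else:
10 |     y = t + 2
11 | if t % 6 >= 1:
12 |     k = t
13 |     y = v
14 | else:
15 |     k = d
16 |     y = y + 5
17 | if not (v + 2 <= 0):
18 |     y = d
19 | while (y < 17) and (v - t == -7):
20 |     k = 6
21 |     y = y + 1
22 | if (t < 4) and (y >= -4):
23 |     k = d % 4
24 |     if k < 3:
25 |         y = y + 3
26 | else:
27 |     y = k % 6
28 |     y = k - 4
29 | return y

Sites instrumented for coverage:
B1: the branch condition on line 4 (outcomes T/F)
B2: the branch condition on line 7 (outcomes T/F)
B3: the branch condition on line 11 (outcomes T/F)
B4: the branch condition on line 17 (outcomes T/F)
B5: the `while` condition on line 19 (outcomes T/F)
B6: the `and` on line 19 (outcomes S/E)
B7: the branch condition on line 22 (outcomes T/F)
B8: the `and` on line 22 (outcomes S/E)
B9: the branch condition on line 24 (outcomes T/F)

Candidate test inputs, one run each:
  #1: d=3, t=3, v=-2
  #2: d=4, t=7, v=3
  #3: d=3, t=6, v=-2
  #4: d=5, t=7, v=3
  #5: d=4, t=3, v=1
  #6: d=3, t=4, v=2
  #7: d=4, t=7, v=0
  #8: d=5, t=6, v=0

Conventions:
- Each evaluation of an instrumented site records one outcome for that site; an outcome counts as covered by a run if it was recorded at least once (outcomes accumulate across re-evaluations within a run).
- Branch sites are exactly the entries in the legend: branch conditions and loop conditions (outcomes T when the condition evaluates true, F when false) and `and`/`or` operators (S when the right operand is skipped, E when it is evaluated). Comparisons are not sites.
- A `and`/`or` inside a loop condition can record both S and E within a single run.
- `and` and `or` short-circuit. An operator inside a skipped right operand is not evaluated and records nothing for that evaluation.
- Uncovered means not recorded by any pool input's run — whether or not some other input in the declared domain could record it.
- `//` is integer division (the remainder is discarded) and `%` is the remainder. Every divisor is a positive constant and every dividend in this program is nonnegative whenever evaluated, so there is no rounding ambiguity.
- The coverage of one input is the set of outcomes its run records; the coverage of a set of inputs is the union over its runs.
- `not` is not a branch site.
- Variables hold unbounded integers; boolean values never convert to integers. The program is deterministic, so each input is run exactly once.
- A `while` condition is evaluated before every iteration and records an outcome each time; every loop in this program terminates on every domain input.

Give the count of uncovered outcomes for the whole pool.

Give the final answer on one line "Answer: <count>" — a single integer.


#1 (d=3, t=3, v=-2) -> B1->F, B2->T, B3->T, B4->F, B6->E, B5->F, B8->E, B7->T, B9->F; covered: B1=F, B2=T, B3=T, B4=F, B5=F, B6=E, B7=T, B8=E, B9=F
#2 (d=4, t=7, v=3) -> B1->F, B2->F, B3->T, B4->T, B6->E, B5->F, B8->S, B7->F; covered: B1=F, B2=F, B3=T, B4=T, B5=F, B6=E, B7=F, B8=S
#3 (d=3, t=6, v=-2) -> B1->F, B2->F, B3->F, B4->F, B6->E, B5->F, B8->S, B7->F; covered: B1=F, B2=F, B3=F, B4=F, B5=F, B6=E, B7=F, B8=S
#4 (d=5, t=7, v=3) -> B1->T, B3->T, B4->T, B6->E, B5->F, B8->S, B7->F; covered: B1=T, B3=T, B4=T, B5=F, B6=E, B7=F, B8=S
#5 (d=4, t=3, v=1) -> B1->F, B2->T, B3->T, B4->T, B6->E, B5->F, B8->E, B7->T, B9->T; covered: B1=F, B2=T, B3=T, B4=T, B5=F, B6=E, B7=T, B8=E, B9=T
#6 (d=3, t=4, v=2) -> B1->F, B2->T, B3->T, B4->T, B6->E, B5->F, B8->S, B7->F; covered: B1=F, B2=T, B3=T, B4=T, B5=F, B6=E, B7=F, B8=S
#7 (d=4, t=7, v=0) -> B1->F, B2->F, B3->T, B4->T, B6->E, B5->T, B6->E, B5->T, B6->E, B5->T, B6->E, B5->T, B6->E, B5->T, ...; covered: B1=F, B2=F, B3=T, B4=T, B5=T, B5=F, B6=S, B6=E, B7=F, B8=S
#8 (d=5, t=6, v=0) -> B1->T, B3->F, B4->T, B6->E, B5->F, B8->S, B7->F; covered: B1=T, B3=F, B4=T, B5=F, B6=E, B7=F, B8=S
union over the pool: B1=T, B1=F, B2=T, B2=F, B3=T, B3=F, B4=T, B4=F, B5=T, B5=F, B6=S, B6=E, B7=T, B7=F, B8=S, B8=E, B9=T, B9=F
uncovered (0 of 18): none
Answer: 0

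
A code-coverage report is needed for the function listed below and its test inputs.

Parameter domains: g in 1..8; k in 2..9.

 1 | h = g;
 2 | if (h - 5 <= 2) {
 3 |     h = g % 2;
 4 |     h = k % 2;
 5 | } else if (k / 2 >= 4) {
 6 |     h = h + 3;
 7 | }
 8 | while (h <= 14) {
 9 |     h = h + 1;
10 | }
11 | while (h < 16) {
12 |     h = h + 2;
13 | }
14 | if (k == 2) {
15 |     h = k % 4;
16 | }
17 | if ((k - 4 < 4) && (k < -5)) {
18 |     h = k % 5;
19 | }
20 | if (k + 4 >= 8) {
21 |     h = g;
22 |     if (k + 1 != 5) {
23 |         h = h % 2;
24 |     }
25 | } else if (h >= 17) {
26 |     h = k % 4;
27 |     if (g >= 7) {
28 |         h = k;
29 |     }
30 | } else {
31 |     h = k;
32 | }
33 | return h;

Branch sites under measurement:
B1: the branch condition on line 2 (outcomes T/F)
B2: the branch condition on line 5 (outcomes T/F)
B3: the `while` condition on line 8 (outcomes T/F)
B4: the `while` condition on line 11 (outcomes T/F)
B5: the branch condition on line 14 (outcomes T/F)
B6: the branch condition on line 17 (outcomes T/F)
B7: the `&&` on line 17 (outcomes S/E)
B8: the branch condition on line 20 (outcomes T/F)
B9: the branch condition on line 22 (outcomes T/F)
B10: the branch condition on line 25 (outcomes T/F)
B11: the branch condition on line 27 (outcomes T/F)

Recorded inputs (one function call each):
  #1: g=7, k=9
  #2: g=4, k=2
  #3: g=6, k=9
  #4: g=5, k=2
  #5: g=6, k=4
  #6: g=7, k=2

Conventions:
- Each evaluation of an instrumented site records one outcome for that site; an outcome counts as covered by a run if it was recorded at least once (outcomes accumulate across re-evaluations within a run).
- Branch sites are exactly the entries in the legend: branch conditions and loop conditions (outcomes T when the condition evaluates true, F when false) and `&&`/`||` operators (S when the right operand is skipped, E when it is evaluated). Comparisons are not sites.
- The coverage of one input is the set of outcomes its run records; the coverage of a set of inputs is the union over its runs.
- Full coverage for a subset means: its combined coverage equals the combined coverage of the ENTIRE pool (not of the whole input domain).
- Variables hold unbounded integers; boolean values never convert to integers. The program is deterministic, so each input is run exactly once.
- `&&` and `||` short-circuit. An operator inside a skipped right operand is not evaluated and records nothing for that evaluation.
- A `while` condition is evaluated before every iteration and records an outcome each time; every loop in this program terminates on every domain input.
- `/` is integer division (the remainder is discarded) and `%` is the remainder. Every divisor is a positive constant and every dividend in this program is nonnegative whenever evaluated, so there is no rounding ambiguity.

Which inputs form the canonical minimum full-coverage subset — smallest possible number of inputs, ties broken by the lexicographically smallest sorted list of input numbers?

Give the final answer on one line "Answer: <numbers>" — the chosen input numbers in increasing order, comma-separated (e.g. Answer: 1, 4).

run #1 (g=7, k=9) runs B1->T, B3->T, B3->T, B3->T, B3->T, B3->T, B3->T, B3->T, B3->T, B3->T, B3->T, B3->T, B3->T, B3->T, ...; records B1=T, B3=T, B3=F, B4=T, B4=F, B5=F, B6=F, B7=S, B8=T, B9=T
run #2 (g=4, k=2) runs B1->T, B3->T, B3->T, B3->T, B3->T, B3->T, B3->T, B3->T, B3->T, B3->T, B3->T, B3->T, B3->T, B3->T, ...; records B1=T, B3=T, B3=F, B4=T, B4=F, B5=T, B6=F, B7=E, B8=F, B10=F
run #3 (g=6, k=9) runs B1->T, B3->T, B3->T, B3->T, B3->T, B3->T, B3->T, B3->T, B3->T, B3->T, B3->T, B3->T, B3->T, B3->T, ...; records B1=T, B3=T, B3=F, B4=T, B4=F, B5=F, B6=F, B7=S, B8=T, B9=T
run #4 (g=5, k=2) runs B1->T, B3->T, B3->T, B3->T, B3->T, B3->T, B3->T, B3->T, B3->T, B3->T, B3->T, B3->T, B3->T, B3->T, ...; records B1=T, B3=T, B3=F, B4=T, B4=F, B5=T, B6=F, B7=E, B8=F, B10=F
run #5 (g=6, k=4) runs B1->T, B3->T, B3->T, B3->T, B3->T, B3->T, B3->T, B3->T, B3->T, B3->T, B3->T, B3->T, B3->T, B3->T, ...; records B1=T, B3=T, B3=F, B4=T, B4=F, B5=F, B6=F, B7=E, B8=T, B9=F
run #6 (g=7, k=2) runs B1->T, B3->T, B3->T, B3->T, B3->T, B3->T, B3->T, B3->T, B3->T, B3->T, B3->T, B3->T, B3->T, B3->T, ...; records B1=T, B3=T, B3=F, B4=T, B4=F, B5=T, B6=F, B7=E, B8=F, B10=F
the full pool covers 15 outcomes: B1=T, B3=T, B3=F, B4=T, B4=F, B5=T, B5=F, B6=F, B7=S, B7=E, B8=T, B8=F, B9=T, B9=F, B10=F
checked all size-1 subsets: none covers 15 outcomes (max 10/15)
checked all size-2 subsets: none covers 15 outcomes (max 14/15)
at size 3, {1, 2, 5} reaches all 15 outcomes; every lexicographically earlier size-3 subset fails

Answer: 1, 2, 5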